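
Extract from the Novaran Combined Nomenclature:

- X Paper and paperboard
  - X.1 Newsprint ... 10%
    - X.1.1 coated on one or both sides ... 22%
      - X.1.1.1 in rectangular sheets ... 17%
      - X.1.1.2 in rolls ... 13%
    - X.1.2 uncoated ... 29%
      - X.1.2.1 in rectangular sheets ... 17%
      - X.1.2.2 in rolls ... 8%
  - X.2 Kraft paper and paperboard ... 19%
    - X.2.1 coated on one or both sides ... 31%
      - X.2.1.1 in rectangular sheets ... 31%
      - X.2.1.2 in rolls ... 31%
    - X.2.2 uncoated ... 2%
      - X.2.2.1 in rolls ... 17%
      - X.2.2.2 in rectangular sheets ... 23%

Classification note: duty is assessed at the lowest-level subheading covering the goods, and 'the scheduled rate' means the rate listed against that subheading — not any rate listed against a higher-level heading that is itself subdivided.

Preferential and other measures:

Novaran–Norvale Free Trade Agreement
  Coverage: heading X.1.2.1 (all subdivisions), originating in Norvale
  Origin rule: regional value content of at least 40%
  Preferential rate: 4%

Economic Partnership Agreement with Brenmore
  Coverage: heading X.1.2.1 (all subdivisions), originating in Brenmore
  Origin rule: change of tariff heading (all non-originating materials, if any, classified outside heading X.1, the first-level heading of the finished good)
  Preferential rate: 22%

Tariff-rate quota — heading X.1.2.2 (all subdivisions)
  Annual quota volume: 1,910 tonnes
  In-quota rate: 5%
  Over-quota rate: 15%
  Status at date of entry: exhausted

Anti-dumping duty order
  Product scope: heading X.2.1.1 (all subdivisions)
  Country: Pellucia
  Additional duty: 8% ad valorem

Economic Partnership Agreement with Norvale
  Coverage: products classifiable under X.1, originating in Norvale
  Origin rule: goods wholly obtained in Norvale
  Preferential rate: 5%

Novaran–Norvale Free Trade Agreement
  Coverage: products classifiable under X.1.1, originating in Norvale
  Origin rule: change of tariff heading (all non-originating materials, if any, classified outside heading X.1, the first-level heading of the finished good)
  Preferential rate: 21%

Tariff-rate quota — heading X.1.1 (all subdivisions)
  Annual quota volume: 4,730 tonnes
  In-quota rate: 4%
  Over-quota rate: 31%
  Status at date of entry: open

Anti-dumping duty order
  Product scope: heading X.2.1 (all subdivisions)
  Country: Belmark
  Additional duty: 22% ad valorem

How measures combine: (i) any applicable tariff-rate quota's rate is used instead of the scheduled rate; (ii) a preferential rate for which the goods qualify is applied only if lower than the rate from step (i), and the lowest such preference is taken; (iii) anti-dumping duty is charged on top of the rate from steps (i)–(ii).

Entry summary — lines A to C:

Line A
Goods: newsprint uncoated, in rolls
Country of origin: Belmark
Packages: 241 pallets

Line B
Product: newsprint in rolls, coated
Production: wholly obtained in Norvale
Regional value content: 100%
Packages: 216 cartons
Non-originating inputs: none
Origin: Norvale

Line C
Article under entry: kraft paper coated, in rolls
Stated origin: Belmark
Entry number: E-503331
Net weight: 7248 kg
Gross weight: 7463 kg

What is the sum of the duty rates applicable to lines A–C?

72%

Line A: newsprint → X.1; uncoated → X.1.2; in rolls → X.1.2.2. Scheduled 8%. quota on X.1.2.2 exhausted → over-quota 15%. → 15%.
Line B: newsprint → X.1; coated → X.1.1; in rolls → X.1.1.2. Scheduled 13%. quota on X.1.1 open → in-quota 4%; Norvale agreement on X.1.2.1: X.1.1.2 not covered; Norvale agreement on X.1: wholly obtained → 5% available; Norvale agreement on X.1.1: CTH met → 21% available; preference 5% not lower than 4% → no reduction. → 4%.
Line C: kraft paper → X.2; coated → X.2.1; in rolls → X.2.1.2. Scheduled 31%. anti-dumping (Belmark, X.2.1): +22%; total 31% + 22% = 53%. → 53%.
Sum: 15% + 4% + 53% = 72%.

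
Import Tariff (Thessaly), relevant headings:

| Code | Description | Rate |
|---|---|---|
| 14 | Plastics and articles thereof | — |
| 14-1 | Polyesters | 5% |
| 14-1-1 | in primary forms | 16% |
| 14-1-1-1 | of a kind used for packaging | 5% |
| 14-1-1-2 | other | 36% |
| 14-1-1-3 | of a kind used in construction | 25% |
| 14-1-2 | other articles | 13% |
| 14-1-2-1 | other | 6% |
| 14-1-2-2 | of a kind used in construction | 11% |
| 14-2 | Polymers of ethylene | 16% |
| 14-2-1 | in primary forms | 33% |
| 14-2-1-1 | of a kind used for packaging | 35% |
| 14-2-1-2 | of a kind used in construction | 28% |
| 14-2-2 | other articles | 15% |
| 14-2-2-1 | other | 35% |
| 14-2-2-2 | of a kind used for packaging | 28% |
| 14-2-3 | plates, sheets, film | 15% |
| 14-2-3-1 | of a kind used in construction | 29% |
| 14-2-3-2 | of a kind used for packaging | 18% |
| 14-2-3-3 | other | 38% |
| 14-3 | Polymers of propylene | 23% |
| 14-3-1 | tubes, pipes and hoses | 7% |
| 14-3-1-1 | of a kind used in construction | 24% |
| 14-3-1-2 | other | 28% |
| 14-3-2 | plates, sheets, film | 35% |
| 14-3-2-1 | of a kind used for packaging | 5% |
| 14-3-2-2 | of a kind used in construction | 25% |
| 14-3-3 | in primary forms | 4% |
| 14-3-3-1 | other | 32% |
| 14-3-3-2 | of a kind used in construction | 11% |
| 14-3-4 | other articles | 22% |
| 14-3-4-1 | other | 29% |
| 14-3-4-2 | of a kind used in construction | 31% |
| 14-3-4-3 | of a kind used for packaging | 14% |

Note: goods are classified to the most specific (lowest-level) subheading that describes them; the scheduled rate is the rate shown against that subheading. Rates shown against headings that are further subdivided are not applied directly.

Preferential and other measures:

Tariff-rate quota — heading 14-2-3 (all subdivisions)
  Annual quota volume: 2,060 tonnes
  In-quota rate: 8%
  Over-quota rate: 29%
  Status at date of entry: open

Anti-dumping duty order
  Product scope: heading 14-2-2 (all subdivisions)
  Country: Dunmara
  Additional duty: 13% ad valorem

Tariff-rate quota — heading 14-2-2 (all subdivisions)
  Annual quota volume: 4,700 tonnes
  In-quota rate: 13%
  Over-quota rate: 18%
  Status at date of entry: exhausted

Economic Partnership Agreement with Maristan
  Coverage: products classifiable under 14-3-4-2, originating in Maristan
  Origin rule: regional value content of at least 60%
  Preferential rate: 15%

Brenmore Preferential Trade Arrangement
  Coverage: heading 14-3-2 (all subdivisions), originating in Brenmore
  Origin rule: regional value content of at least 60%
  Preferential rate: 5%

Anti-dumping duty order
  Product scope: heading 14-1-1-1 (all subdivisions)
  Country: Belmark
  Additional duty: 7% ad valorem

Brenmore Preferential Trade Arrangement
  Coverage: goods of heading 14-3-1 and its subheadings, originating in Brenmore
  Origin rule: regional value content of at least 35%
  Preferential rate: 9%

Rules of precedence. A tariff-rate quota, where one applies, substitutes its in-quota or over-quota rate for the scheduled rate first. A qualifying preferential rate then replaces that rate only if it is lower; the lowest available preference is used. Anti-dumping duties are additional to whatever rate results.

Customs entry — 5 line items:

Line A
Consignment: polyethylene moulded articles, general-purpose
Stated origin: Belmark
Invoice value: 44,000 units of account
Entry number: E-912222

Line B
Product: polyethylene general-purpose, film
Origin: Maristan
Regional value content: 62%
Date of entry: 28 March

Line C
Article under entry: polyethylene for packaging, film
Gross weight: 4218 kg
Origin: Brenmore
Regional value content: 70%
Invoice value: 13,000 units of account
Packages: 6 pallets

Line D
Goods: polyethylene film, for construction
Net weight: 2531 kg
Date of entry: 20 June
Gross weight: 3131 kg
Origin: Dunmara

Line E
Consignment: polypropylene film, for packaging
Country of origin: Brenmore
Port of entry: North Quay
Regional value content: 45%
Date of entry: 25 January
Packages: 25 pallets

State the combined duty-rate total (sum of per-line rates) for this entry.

47%

Line A: polyethylene → 14-2; moulded articles → 14-2-2; general-purpose → 14-2-2-1. Scheduled 35%. quota on 14-2-2 exhausted → over-quota 18%. → 18%.
Line B: polyethylene → 14-2; film → 14-2-3; general-purpose → 14-2-3-3. Scheduled 38%. quota on 14-2-3 open → in-quota 8%; Maristan agreement on 14-3-4-2: 14-2-3-3 not covered. → 8%.
Line C: polyethylene → 14-2; film → 14-2-3; for packaging → 14-2-3-2. Scheduled 18%. quota on 14-2-3 open → in-quota 8%; Brenmore agreement on 14-3-2: 14-2-3-2 not covered; Brenmore agreement on 14-3-1: 14-2-3-2 not covered. → 8%.
Line D: polyethylene → 14-2; film → 14-2-3; for construction → 14-2-3-1. Scheduled 29%. quota on 14-2-3 open → in-quota 8%. → 8%.
Line E: polypropylene → 14-3; film → 14-3-2; for packaging → 14-3-2-1. Scheduled 5%. Brenmore agreement on 14-3-2: RVC < 60%; Brenmore agreement on 14-3-1: 14-3-2-1 not covered. → 5%.
Sum: 18% + 8% + 8% + 8% + 5% = 47%.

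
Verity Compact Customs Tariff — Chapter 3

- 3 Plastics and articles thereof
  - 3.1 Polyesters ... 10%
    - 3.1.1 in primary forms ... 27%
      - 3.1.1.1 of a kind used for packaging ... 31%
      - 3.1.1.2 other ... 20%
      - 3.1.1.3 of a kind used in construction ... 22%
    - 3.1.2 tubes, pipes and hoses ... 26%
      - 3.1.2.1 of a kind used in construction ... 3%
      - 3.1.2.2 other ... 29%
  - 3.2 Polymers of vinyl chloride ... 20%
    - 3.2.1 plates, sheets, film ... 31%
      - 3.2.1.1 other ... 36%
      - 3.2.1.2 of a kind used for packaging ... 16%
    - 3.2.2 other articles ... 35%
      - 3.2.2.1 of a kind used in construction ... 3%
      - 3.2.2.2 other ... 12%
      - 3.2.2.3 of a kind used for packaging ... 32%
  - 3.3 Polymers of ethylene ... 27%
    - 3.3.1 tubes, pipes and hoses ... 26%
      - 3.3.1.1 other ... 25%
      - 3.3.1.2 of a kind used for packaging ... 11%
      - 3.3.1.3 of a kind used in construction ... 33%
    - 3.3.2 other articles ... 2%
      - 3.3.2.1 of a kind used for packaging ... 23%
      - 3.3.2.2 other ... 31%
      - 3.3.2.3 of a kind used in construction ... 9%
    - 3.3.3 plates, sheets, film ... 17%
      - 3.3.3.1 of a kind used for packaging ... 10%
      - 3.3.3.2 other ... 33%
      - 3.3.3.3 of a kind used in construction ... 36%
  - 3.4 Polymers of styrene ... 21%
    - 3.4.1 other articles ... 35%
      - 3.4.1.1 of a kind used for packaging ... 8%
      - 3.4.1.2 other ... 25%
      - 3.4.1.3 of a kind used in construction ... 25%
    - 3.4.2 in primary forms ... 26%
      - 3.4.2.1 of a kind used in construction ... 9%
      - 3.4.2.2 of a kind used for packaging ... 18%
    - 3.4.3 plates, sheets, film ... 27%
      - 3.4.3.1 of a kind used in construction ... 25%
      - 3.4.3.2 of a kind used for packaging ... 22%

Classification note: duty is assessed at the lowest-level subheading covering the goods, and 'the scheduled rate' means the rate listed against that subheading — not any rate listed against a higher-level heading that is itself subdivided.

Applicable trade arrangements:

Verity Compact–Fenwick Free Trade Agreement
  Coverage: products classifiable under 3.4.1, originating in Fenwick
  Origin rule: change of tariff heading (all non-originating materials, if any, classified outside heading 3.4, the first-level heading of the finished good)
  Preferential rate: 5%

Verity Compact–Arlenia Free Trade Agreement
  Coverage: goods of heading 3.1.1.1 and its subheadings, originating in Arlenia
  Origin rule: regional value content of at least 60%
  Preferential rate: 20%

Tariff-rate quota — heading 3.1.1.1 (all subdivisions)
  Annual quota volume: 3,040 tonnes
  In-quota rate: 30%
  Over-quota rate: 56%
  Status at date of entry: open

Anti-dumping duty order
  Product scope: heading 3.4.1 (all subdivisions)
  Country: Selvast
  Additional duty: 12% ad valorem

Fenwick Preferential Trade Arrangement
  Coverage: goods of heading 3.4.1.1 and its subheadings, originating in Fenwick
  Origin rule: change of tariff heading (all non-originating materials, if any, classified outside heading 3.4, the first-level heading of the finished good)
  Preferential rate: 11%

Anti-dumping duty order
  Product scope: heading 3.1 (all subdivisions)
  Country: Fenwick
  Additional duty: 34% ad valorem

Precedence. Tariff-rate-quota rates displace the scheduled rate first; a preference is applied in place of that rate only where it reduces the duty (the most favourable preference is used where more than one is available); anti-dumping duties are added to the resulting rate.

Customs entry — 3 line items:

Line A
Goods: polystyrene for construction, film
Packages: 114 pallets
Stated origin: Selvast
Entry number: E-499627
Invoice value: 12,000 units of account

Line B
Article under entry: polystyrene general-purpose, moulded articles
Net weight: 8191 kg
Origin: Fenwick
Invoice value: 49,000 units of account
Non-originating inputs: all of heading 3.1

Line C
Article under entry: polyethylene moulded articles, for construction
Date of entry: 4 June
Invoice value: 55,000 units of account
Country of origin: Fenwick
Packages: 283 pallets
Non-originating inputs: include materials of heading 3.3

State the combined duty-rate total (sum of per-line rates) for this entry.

Line A: polystyrene → 3.4; film → 3.4.3; for construction → 3.4.3.1. Scheduled 25%. No special measure applies. → 25%.
Line B: polystyrene → 3.4; moulded articles → 3.4.1; general-purpose → 3.4.1.2. Scheduled 25%. Fenwick agreement on 3.4.1: CTH met → 5% available; Fenwick agreement on 3.4.1.1: 3.4.1.2 not covered; preferential 5%. → 5%.
Line C: polyethylene → 3.3; moulded articles → 3.3.2; for construction → 3.3.2.3. Scheduled 9%. Fenwick agreement on 3.4.1: 3.3.2.3 not covered; Fenwick agreement on 3.4.1.1: 3.3.2.3 not covered. → 9%.
Sum: 25% + 5% + 9% = 39%.

39%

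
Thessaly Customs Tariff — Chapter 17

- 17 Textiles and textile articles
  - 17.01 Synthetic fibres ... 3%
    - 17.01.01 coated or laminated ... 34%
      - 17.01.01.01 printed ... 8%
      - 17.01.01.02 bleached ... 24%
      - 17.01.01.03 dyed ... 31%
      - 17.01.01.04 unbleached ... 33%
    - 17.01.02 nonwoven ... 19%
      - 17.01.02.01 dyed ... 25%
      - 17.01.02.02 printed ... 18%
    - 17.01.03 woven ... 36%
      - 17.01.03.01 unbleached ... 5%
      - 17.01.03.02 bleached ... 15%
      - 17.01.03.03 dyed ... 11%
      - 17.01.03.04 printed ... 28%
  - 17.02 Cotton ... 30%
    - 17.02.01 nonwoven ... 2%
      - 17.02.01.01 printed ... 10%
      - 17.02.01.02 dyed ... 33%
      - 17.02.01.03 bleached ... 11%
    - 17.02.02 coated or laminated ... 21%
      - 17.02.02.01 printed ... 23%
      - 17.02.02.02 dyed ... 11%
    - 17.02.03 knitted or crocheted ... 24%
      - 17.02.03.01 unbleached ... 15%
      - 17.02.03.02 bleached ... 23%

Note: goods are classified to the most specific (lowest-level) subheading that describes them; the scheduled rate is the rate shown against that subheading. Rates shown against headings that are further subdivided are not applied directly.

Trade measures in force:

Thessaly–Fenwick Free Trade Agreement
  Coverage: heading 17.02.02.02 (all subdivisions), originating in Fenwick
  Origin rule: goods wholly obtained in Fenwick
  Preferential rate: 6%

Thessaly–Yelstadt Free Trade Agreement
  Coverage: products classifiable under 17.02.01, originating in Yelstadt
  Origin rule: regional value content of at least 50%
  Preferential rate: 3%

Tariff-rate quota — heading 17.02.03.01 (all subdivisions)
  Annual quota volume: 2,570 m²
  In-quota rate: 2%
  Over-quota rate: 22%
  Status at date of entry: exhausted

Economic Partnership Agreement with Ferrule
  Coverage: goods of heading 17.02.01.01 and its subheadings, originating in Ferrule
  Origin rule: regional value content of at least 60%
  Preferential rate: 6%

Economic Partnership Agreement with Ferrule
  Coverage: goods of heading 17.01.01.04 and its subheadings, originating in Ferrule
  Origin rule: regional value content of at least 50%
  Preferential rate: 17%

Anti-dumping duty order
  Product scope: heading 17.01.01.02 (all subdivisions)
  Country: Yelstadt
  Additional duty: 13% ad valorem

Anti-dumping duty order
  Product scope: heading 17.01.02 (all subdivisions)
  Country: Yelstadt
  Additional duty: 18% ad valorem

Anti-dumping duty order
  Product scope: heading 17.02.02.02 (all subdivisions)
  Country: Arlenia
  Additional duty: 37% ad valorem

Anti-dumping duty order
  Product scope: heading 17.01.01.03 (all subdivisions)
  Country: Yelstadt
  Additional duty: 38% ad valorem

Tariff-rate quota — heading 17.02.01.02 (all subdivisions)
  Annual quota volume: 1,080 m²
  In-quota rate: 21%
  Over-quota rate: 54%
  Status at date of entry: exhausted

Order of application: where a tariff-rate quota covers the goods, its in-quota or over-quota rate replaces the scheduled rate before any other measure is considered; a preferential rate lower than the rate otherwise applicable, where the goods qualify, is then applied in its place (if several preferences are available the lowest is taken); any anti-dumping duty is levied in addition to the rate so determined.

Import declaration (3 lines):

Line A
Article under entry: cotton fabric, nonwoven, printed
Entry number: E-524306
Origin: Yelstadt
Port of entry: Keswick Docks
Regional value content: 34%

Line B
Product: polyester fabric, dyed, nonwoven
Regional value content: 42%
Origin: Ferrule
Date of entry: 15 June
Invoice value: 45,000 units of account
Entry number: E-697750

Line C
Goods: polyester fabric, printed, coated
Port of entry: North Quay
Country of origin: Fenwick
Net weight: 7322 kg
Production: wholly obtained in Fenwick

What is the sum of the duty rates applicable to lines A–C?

43%

Line A: cotton → 17.02; nonwoven → 17.02.01; printed → 17.02.01.01. Scheduled 10%. Yelstadt agreement on 17.02.01: RVC < 50%. → 10%.
Line B: polyester → 17.01; nonwoven → 17.01.02; dyed → 17.01.02.01. Scheduled 25%. Ferrule agreement on 17.02.01.01: 17.01.02.01 not covered; Ferrule agreement on 17.01.01.04: 17.01.02.01 not covered. → 25%.
Line C: polyester → 17.01; coated → 17.01.01; printed → 17.01.01.01. Scheduled 8%. Fenwick agreement on 17.02.02.02: 17.01.01.01 not covered. → 8%.
Sum: 10% + 25% + 8% = 43%.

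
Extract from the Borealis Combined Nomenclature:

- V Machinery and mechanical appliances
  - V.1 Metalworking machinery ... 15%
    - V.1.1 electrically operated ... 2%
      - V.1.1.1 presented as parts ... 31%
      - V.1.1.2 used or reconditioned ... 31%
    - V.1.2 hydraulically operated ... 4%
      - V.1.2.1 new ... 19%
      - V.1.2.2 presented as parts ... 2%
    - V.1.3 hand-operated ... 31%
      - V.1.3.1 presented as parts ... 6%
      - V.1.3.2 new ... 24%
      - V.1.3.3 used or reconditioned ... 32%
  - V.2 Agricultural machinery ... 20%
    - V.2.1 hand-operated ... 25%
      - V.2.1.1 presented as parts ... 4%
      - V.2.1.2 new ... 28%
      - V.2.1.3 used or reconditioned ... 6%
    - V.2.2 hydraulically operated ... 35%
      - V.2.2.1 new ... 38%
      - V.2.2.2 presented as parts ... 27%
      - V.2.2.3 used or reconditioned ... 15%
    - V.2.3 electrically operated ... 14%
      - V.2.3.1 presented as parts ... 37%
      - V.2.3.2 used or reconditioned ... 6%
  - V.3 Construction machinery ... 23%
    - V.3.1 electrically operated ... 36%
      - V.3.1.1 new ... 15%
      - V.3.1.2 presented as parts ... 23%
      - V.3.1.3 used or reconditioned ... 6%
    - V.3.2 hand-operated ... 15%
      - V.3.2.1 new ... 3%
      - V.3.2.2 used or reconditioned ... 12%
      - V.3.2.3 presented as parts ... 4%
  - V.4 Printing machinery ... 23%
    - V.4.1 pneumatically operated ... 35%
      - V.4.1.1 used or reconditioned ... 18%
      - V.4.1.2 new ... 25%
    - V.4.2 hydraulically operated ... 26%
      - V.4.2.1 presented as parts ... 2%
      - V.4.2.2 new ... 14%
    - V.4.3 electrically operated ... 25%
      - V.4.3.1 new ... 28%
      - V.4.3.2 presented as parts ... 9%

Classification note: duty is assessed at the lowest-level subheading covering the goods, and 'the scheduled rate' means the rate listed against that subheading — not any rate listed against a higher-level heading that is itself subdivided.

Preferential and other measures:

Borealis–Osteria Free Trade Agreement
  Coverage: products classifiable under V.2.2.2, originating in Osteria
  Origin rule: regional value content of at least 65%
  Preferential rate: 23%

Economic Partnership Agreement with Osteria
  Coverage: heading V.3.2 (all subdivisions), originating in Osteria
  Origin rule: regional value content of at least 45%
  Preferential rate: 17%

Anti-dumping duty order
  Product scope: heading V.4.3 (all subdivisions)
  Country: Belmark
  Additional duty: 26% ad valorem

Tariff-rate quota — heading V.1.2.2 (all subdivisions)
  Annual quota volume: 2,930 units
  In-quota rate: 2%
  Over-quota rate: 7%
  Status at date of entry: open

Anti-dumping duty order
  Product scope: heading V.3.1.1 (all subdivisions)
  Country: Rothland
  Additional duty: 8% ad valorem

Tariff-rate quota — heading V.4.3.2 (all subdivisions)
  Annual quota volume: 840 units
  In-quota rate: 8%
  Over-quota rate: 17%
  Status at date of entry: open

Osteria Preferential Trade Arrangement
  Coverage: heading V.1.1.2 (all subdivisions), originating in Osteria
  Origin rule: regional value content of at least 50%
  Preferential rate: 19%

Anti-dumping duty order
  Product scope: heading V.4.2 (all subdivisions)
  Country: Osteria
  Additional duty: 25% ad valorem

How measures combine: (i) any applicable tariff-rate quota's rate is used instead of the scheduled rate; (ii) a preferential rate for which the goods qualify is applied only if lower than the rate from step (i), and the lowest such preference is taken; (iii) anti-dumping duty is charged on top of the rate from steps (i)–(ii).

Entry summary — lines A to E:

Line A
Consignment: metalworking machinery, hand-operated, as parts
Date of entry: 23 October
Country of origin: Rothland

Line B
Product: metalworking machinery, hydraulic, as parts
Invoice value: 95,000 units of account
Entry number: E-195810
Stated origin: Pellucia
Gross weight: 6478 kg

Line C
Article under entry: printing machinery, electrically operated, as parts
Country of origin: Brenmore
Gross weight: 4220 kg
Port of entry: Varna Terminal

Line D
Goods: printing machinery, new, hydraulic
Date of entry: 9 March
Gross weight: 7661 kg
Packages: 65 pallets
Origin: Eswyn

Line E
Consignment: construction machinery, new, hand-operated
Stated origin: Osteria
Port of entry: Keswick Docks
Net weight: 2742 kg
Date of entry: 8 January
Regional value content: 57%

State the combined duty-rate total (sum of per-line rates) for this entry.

Line A: metalworking → V.1; hand-operated → V.1.3; as parts → V.1.3.1. Scheduled 6%. No special measure applies. → 6%.
Line B: metalworking → V.1; hydraulic → V.1.2; as parts → V.1.2.2. Scheduled 2%. quota on V.1.2.2 open → in-quota 2%. → 2%.
Line C: printing → V.4; electrically operated → V.4.3; as parts → V.4.3.2. Scheduled 9%. quota on V.4.3.2 open → in-quota 8%. → 8%.
Line D: printing → V.4; hydraulic → V.4.2; new → V.4.2.2. Scheduled 14%. No special measure applies. → 14%.
Line E: construction → V.3; hand-operated → V.3.2; new → V.3.2.1. Scheduled 3%. Osteria agreement on V.2.2.2: V.3.2.1 not covered; Osteria agreement on V.3.2: RVC ≥ 45% → 17% available; Osteria agreement on V.1.1.2: V.3.2.1 not covered; preference 17% not lower than 3% → no reduction. → 3%.
Sum: 6% + 2% + 8% + 14% + 3% = 33%.

33%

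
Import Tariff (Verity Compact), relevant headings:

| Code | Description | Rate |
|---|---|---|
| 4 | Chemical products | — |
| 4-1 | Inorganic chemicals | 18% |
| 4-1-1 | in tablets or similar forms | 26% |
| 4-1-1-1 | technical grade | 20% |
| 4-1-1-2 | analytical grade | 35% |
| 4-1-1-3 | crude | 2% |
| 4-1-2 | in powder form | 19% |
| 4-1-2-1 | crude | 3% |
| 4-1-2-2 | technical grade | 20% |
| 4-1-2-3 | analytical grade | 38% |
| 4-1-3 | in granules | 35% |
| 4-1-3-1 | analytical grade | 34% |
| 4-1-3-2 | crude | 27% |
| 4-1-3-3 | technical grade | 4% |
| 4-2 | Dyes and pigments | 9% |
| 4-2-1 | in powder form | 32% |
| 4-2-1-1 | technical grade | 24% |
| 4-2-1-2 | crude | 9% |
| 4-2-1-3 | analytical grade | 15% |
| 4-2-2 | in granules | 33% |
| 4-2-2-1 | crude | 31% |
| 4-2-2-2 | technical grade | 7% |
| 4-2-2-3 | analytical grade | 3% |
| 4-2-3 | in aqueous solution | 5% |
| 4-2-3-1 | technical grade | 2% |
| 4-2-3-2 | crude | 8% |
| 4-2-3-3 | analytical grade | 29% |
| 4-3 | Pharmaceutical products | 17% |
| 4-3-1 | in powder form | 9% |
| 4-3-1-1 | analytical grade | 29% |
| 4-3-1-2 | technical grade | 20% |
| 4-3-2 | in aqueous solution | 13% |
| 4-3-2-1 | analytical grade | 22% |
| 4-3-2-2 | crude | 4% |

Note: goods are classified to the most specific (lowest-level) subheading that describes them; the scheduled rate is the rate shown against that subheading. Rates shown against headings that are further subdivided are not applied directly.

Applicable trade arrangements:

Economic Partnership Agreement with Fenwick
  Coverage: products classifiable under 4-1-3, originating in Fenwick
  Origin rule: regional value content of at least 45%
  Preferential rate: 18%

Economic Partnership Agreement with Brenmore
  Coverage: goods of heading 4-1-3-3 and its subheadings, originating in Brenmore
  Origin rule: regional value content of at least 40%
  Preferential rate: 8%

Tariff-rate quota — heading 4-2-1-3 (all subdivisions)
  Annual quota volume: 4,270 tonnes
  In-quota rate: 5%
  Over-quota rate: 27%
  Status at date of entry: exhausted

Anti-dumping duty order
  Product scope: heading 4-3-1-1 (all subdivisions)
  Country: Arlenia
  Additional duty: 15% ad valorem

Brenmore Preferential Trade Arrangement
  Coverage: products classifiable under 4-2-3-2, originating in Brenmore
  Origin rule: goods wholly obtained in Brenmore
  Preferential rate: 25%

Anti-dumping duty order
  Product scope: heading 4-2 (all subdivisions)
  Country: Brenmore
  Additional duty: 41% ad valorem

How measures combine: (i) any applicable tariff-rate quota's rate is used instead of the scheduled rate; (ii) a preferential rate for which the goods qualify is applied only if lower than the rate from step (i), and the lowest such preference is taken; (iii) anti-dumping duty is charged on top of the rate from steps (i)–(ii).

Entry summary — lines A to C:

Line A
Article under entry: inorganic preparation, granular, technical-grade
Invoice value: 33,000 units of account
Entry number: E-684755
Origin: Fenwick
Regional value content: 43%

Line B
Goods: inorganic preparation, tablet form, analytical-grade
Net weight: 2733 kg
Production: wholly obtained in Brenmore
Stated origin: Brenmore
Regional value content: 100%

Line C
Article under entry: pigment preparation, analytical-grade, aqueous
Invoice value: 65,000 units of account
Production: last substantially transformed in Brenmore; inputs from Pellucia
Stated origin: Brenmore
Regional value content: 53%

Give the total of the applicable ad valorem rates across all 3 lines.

109%

Line A: inorganic → 4-1; granular → 4-1-3; technical-grade → 4-1-3-3. Scheduled 4%. Fenwick agreement on 4-1-3: RVC < 45%. → 4%.
Line B: inorganic → 4-1; tablet form → 4-1-1; analytical-grade → 4-1-1-2. Scheduled 35%. Brenmore agreement on 4-1-3-3: 4-1-1-2 not covered; Brenmore agreement on 4-2-3-2: 4-1-1-2 not covered. → 35%.
Line C: pigment → 4-2; aqueous → 4-2-3; analytical-grade → 4-2-3-3. Scheduled 29%. Brenmore agreement on 4-1-3-3: 4-2-3-3 not covered; Brenmore agreement on 4-2-3-2: 4-2-3-3 not covered; anti-dumping (Brenmore, 4-2): +41%; total 29% + 41% = 70%. → 70%.
Sum: 4% + 35% + 70% = 109%.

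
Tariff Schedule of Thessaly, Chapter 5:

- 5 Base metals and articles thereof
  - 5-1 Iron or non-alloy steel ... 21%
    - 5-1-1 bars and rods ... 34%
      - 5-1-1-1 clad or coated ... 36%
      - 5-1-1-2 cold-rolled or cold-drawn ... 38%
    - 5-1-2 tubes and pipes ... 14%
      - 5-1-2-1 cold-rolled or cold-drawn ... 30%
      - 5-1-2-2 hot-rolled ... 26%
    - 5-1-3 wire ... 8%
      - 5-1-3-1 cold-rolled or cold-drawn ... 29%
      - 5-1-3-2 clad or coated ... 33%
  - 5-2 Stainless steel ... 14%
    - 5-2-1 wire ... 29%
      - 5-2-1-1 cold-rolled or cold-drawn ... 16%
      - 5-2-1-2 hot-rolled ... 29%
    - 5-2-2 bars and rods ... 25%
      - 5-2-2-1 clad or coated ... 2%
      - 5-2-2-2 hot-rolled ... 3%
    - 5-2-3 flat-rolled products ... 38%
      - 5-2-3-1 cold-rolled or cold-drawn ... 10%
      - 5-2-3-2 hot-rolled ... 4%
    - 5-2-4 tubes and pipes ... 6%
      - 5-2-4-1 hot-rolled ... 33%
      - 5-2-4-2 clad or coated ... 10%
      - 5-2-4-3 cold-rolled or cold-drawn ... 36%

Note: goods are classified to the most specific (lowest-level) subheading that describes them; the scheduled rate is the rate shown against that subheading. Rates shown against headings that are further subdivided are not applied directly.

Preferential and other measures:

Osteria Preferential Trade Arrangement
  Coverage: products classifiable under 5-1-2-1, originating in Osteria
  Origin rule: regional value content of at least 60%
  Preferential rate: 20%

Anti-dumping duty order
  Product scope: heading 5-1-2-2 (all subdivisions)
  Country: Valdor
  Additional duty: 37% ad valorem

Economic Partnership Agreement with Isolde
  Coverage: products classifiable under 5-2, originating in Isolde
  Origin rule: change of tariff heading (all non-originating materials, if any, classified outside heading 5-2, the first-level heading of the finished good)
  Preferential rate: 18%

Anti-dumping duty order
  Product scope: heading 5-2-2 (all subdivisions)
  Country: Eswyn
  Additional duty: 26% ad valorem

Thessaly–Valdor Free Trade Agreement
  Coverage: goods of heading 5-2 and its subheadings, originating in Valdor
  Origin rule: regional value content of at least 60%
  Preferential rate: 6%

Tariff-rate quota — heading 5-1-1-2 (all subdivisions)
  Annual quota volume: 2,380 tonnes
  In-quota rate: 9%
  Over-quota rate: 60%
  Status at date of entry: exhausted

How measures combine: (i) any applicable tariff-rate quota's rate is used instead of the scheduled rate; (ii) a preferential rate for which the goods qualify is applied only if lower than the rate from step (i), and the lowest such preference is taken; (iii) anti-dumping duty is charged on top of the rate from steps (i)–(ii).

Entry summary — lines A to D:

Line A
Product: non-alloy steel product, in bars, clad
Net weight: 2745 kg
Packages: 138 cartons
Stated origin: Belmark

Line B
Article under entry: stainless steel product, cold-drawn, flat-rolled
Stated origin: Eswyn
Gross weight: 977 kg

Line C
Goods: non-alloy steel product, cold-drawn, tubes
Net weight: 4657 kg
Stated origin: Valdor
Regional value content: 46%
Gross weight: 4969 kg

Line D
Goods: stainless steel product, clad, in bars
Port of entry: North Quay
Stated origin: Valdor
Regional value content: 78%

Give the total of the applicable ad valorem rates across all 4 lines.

78%

Line A: non-alloy steel → 5-1; in bars → 5-1-1; clad → 5-1-1-1. Scheduled 36%. No special measure applies. → 36%.
Line B: stainless steel → 5-2; flat-rolled → 5-2-3; cold-drawn → 5-2-3-1. Scheduled 10%. No special measure applies. → 10%.
Line C: non-alloy steel → 5-1; tubes → 5-1-2; cold-drawn → 5-1-2-1. Scheduled 30%. Valdor agreement on 5-2: 5-1-2-1 not covered. → 30%.
Line D: stainless steel → 5-2; in bars → 5-2-2; clad → 5-2-2-1. Scheduled 2%. Valdor agreement on 5-2: RVC ≥ 60% → 6% available; preference 6% not lower than 2% → no reduction. → 2%.
Sum: 36% + 10% + 30% + 2% = 78%.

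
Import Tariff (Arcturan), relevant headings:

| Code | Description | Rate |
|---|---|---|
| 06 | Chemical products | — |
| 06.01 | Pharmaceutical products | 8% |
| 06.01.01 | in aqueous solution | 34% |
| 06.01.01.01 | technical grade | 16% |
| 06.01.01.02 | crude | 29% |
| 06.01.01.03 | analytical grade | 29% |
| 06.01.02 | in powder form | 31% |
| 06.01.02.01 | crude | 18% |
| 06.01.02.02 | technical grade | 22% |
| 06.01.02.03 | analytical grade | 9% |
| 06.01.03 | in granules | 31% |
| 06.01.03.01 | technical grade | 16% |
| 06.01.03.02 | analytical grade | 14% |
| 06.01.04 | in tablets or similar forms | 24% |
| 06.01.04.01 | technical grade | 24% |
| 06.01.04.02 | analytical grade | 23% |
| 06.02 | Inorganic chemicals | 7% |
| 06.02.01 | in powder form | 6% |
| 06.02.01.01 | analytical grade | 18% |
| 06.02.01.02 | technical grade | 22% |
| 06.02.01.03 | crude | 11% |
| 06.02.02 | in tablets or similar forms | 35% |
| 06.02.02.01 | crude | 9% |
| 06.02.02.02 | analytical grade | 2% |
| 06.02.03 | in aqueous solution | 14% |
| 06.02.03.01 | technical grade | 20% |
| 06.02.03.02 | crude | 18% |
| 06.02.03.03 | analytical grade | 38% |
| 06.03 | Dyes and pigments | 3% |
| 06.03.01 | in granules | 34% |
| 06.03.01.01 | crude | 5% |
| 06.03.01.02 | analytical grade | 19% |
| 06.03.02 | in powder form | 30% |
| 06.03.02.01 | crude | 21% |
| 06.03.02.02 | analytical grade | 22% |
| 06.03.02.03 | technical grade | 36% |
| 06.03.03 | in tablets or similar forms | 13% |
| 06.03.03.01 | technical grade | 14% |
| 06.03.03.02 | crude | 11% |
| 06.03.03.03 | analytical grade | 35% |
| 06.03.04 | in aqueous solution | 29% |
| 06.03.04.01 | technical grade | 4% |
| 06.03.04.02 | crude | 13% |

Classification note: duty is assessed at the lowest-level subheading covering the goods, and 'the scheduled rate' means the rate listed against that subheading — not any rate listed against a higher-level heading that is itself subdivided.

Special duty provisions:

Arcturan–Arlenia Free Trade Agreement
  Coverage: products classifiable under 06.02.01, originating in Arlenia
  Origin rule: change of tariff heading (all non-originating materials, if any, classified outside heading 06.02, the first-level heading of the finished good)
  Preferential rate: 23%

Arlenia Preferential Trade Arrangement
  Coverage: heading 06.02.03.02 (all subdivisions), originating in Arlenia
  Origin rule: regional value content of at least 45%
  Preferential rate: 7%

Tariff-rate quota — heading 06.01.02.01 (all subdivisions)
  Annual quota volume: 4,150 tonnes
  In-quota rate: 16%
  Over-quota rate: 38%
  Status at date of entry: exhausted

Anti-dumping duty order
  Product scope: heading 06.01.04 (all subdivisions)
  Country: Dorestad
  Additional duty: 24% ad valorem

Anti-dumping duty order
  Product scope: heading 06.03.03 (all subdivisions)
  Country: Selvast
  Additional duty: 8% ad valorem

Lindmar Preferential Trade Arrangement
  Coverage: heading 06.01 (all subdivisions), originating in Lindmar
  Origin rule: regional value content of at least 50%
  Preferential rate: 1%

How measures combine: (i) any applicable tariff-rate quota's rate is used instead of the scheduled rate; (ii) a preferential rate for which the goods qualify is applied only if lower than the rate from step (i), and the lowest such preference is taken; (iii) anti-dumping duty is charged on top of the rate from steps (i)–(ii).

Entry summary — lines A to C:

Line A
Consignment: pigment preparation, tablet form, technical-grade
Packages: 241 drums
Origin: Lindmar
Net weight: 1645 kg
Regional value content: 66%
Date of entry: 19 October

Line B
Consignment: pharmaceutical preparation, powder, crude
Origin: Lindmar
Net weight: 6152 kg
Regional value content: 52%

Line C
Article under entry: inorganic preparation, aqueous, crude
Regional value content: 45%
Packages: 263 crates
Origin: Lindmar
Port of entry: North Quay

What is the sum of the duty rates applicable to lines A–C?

Line A: pigment → 06.03; tablet form → 06.03.03; technical-grade → 06.03.03.01. Scheduled 14%. Lindmar agreement on 06.01: 06.03.03.01 not covered. → 14%.
Line B: pharmaceutical → 06.01; powder → 06.01.02; crude → 06.01.02.01. Scheduled 18%. quota on 06.01.02.01 exhausted → over-quota 38%; Lindmar agreement on 06.01: RVC ≥ 50% → 1% available; preferential 1%. → 1%.
Line C: inorganic → 06.02; aqueous → 06.02.03; crude → 06.02.03.02. Scheduled 18%. Lindmar agreement on 06.01: 06.02.03.02 not covered. → 18%.
Sum: 14% + 1% + 18% = 33%.

33%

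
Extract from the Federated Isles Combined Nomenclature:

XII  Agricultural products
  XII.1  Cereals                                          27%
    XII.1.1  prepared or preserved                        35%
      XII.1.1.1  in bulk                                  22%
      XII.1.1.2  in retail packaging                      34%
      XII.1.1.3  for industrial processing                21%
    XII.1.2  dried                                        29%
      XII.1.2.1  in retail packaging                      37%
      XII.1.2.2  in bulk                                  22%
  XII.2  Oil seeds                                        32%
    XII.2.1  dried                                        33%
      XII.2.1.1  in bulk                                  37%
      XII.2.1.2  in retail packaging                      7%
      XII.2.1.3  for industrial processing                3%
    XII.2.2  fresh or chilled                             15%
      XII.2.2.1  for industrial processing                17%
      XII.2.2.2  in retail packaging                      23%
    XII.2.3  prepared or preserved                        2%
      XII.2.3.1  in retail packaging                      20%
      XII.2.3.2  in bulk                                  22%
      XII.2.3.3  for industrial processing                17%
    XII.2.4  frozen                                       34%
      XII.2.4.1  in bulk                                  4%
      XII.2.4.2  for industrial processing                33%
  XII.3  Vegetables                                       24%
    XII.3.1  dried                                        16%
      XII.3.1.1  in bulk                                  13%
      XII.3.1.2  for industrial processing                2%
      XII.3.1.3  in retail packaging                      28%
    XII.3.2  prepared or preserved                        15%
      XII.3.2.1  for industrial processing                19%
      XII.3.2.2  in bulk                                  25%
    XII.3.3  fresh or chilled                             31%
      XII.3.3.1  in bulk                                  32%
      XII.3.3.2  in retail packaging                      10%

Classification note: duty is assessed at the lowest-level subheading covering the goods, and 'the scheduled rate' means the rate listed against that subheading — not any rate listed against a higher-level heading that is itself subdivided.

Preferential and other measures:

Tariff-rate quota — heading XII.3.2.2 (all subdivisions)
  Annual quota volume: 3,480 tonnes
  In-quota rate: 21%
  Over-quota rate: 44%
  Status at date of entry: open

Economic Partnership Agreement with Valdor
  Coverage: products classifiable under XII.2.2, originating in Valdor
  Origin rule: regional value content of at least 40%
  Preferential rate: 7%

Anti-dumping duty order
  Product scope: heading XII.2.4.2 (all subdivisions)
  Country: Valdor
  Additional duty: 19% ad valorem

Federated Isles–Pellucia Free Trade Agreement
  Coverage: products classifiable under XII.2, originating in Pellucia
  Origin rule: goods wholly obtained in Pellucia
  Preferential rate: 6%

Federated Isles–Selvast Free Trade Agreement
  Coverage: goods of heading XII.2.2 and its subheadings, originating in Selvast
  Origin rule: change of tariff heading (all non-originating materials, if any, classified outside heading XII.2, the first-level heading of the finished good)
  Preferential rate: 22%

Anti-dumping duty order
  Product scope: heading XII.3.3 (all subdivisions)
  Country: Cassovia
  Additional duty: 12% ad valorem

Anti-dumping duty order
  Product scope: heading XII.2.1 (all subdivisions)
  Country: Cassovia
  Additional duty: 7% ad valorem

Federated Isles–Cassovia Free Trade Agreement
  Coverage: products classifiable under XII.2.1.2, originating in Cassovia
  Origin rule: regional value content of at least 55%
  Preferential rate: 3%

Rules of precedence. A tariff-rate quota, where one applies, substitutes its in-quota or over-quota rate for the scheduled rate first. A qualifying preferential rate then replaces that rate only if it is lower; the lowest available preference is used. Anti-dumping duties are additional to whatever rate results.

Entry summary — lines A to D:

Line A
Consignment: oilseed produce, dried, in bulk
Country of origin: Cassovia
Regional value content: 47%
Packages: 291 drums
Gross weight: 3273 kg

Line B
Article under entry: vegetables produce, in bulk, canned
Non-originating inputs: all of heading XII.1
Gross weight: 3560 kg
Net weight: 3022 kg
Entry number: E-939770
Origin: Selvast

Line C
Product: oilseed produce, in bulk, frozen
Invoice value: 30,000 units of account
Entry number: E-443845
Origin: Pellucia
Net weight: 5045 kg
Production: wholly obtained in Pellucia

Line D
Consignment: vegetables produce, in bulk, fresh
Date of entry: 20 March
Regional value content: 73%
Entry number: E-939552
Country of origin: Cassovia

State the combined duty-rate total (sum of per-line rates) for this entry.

Line A: oilseed → XII.2; dried → XII.2.1; in bulk → XII.2.1.1. Scheduled 37%. Cassovia agreement on XII.2.1.2: XII.2.1.1 not covered; anti-dumping (Cassovia, XII.2.1): +7%; total 37% + 7% = 44%. → 44%.
Line B: vegetables → XII.3; canned → XII.3.2; in bulk → XII.3.2.2. Scheduled 25%. quota on XII.3.2.2 open → in-quota 21%; Selvast agreement on XII.2.2: XII.3.2.2 not covered. → 21%.
Line C: oilseed → XII.2; frozen → XII.2.4; in bulk → XII.2.4.1. Scheduled 4%. Pellucia agreement on XII.2: wholly obtained → 6% available; preference 6% not lower than 4% → no reduction. → 4%.
Line D: vegetables → XII.3; fresh → XII.3.3; in bulk → XII.3.3.1. Scheduled 32%. Cassovia agreement on XII.2.1.2: XII.3.3.1 not covered; anti-dumping (Cassovia, XII.3.3): +12%; total 32% + 12% = 44%. → 44%.
Sum: 44% + 21% + 4% + 44% = 113%.

113%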